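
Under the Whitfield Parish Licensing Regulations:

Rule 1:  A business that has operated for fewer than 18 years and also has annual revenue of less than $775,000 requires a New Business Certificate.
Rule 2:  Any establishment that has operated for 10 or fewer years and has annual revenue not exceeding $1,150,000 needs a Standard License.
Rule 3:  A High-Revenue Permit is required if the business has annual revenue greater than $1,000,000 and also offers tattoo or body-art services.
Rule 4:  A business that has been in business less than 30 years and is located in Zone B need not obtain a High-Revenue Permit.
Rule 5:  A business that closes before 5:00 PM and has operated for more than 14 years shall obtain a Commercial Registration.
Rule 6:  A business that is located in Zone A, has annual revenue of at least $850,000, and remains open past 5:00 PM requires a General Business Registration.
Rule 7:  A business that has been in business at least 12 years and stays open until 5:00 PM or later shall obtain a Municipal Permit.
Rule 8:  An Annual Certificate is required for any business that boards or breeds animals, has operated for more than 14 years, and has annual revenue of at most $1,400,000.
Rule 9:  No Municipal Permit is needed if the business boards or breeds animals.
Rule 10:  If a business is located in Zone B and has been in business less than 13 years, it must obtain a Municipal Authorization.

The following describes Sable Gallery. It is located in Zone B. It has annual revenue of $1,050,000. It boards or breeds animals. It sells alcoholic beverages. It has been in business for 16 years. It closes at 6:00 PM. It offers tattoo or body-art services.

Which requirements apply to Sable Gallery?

Rule 1: years in business 16 < 18; revenue $1,050,000 ≥ $775,000 → New Business Certificate not required.
Rule 2: years in business 16 > 10; revenue $1,050,000 ≤ $1,150,000 → Standard License not required.
Rule 3: revenue $1,050,000 > $1,000,000; offers tattoo or body-art services → High-Revenue Permit required.
Rule 4: years in business 16 < 30; is located in Zone B → exempt from High-Revenue Permit.
Rule 5: closes 6:00 PM, after 5:00 PM; years in business 16 > 14 → Commercial Registration not required.
Rule 6: is located in Zone B (not: is located in Zone A); revenue $1,050,000 ≥ $850,000; closes 6:00 PM, after 5:00 PM → General Business Registration not required.
Rule 7: years in business 16 ≥ 12; closes 6:00 PM, after 5:00 PM → Municipal Permit required.
Rule 8: boards or breeds animals; years in business 16 > 14; revenue $1,050,000 ≤ $1,400,000 → Annual Certificate required.
Rule 9: boards or breeds animals → exempt from Municipal Permit.
Rule 10: is located in Zone B; years in business 16 ≥ 13 → Municipal Authorization not required.

Annual Certificate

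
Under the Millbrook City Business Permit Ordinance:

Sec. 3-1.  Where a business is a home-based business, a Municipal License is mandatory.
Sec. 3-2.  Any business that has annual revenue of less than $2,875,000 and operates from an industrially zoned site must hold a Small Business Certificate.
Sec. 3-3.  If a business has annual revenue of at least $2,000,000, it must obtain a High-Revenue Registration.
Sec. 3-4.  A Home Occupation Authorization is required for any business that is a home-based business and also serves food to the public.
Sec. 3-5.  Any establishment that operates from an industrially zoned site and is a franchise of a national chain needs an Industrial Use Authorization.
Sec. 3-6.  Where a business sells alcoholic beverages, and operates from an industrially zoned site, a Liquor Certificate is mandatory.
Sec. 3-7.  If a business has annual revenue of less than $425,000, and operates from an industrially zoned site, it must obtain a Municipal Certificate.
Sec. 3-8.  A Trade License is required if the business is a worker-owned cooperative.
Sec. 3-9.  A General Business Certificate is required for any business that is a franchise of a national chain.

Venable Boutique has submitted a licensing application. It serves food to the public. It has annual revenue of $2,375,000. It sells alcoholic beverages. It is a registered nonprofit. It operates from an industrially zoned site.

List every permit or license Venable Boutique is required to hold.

Sec. 3-1. operates from an industrially zoned site (not: is a home-based business) → Municipal License not required.
Sec. 3-2. revenue $2,375,000 < $2,875,000; operates from an industrially zoned site → Small Business Certificate required.
Sec. 3-3. revenue $2,375,000 ≥ $2,000,000 → High-Revenue Registration required.
Sec. 3-4. operates from an industrially zoned site (not: is a home-based business); serves food to the public → Home Occupation Authorization not required.
Sec. 3-5. operates from an industrially zoned site; is a registered nonprofit (not: is a franchise of a national chain) → Industrial Use Authorization not required.
Sec. 3-6. sells alcoholic beverages; operates from an industrially zoned site → Liquor Certificate required.
Sec. 3-7. revenue $2,375,000 ≥ $425,000; operates from an industrially zoned site → Municipal Certificate not required.
Sec. 3-8. is a registered nonprofit (not: is a worker-owned cooperative) → Trade License not required.
Sec. 3-9. is a registered nonprofit (not: is a franchise of a national chain) → General Business Certificate not required.

High-Revenue Registration, Liquor Certificate, Small Business Certificate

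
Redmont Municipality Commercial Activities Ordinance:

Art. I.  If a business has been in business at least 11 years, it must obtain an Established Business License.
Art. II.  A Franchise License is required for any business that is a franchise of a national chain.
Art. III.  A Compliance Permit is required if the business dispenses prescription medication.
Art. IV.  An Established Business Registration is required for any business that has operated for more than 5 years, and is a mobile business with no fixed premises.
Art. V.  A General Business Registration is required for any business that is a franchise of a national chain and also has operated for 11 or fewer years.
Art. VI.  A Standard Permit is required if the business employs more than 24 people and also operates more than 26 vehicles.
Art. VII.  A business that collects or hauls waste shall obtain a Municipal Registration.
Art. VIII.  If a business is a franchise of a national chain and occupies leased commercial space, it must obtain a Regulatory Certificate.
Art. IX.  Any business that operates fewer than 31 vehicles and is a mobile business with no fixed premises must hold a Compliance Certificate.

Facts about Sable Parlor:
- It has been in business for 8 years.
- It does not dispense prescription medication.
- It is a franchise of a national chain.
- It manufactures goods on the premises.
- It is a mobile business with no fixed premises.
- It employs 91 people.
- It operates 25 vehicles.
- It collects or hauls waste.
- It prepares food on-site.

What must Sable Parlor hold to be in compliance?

Art. I. years in business 8 < 11 → Established Business License not required.
Art. II. is a franchise of a national chain → Franchise License required.
Art. III. does not dispense prescription medication → Compliance Permit not required.
Art. IV. years in business 8 > 5; is a mobile business with no fixed premises → Established Business Registration required.
Art. V. is a franchise of a national chain; years in business 8 ≤ 11 → General Business Registration required.
Art. VI. employees 91 > 24; vehicles 25 ≤ 26 → Standard Permit not required.
Art. VII. collects or hauls waste → Municipal Registration required.
Art. VIII. is a franchise of a national chain; is a mobile business with no fixed premises (not: occupies leased commercial space) → Regulatory Certificate not required.
Art. IX. vehicles 25 < 31; is a mobile business with no fixed premises → Compliance Certificate required.

Compliance Certificate, Established Business Registration, Franchise License, General Business Registration, Municipal Registration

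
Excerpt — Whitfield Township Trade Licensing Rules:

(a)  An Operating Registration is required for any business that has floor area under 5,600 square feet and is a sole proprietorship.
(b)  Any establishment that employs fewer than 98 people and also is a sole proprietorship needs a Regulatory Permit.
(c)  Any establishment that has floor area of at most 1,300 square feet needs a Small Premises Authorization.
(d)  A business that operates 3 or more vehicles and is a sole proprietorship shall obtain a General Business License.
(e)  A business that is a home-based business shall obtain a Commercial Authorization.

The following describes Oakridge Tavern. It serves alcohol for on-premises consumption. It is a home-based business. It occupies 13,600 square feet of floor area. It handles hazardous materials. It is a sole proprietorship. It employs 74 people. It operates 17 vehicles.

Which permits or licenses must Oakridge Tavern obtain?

(a) floor area 13,600 square feet ≥ 5,600 square feet; is a sole proprietorship → Operating Registration not required.
(b) employees 74 < 98; is a sole proprietorship → Regulatory Permit required.
(c) floor area 13,600 square feet > 1,300 square feet → Small Premises Authorization not required.
(d) vehicles 17 ≥ 3; is a sole proprietorship → General Business License required.
(e) is a home-based business → Commercial Authorization required.

Commercial Authorization, General Business License, Regulatory Permit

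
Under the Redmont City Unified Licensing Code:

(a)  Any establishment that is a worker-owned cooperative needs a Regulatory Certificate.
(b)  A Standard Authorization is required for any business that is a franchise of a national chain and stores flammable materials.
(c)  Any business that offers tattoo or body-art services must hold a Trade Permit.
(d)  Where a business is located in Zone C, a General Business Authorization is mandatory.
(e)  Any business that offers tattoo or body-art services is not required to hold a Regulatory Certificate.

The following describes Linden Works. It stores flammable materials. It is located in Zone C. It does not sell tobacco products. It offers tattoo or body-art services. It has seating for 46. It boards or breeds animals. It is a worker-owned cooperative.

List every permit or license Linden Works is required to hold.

General Business Authorization, Trade Permit

(a) is a worker-owned cooperative → Regulatory Certificate required.
(b) is a worker-owned cooperative (not: is a franchise of a national chain); stores flammable materials → Standard Authorization not required.
(c) offers tattoo or body-art services → Trade Permit required.
(d) is located in Zone C → General Business Authorization required.
(e) offers tattoo or body-art services → exempt from Regulatory Certificate.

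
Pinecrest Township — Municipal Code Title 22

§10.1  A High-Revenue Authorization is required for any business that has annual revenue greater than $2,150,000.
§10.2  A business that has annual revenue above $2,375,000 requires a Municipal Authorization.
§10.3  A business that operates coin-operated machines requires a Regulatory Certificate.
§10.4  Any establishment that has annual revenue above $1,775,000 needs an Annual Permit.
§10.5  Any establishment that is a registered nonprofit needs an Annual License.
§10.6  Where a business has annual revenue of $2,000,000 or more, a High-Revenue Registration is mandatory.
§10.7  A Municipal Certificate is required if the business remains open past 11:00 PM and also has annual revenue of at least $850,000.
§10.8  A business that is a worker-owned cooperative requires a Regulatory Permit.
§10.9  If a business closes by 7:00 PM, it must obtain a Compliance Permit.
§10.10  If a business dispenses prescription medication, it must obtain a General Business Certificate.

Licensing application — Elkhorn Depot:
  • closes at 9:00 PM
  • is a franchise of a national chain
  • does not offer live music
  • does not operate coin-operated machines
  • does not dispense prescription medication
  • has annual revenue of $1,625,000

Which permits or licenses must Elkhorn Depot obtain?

§10.1 revenue $1,625,000 ≤ $2,150,000 → High-Revenue Authorization not required.
§10.2 revenue $1,625,000 ≤ $2,375,000 → Municipal Authorization not required.
§10.3 does not operate coin-operated machines → Regulatory Certificate not required.
§10.4 revenue $1,625,000 ≤ $1,775,000 → Annual Permit not required.
§10.5 is a franchise of a national chain (not: is a registered nonprofit) → Annual License not required.
§10.6 revenue $1,625,000 < $2,000,000 → High-Revenue Registration not required.
§10.7 closes 9:00 PM, at/before 11:00 PM; revenue $1,625,000 ≥ $850,000 → Municipal Certificate not required.
§10.8 is a franchise of a national chain (not: is a worker-owned cooperative) → Regulatory Permit not required.
§10.9 closes 9:00 PM, after 7:00 PM → Compliance Permit not required.
§10.10 does not dispense prescription medication → General Business Certificate not required.

None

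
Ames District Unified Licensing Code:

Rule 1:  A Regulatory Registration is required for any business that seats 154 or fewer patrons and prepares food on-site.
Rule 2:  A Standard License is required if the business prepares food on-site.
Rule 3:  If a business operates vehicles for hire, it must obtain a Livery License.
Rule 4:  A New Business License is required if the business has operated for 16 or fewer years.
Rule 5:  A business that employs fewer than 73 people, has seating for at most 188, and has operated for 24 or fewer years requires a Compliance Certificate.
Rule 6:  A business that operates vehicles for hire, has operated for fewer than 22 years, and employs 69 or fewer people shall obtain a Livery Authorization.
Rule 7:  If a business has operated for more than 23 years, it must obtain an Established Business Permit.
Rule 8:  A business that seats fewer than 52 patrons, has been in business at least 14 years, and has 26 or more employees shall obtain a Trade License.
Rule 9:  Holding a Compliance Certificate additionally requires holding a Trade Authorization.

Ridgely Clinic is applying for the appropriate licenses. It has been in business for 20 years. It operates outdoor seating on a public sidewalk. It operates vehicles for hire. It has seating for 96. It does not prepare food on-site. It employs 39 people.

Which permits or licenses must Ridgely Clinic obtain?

Compliance Certificate, Livery Authorization, Livery License, Trade Authorization

Rule 1: seating 96 ≤ 154; does not prepare food on-site → Regulatory Registration not required.
Rule 2: does not prepare food on-site → Standard License not required.
Rule 3: operates vehicles for hire → Livery License required.
Rule 4: years in business 20 > 16 → New Business License not required.
Rule 5: employees 39 < 73; seating 96 ≤ 188; years in business 20 ≤ 24 → Compliance Certificate required.
Rule 6: operates vehicles for hire; years in business 20 < 22; employees 39 ≤ 69 → Livery Authorization required.
Rule 7: years in business 20 ≤ 23 → Established Business Permit not required.
Rule 8: seating 96 ≥ 52; years in business 20 ≥ 14; employees 39 ≥ 26 → Trade License not required.
Rule 9: Compliance Certificate is required → Trade Authorization also required.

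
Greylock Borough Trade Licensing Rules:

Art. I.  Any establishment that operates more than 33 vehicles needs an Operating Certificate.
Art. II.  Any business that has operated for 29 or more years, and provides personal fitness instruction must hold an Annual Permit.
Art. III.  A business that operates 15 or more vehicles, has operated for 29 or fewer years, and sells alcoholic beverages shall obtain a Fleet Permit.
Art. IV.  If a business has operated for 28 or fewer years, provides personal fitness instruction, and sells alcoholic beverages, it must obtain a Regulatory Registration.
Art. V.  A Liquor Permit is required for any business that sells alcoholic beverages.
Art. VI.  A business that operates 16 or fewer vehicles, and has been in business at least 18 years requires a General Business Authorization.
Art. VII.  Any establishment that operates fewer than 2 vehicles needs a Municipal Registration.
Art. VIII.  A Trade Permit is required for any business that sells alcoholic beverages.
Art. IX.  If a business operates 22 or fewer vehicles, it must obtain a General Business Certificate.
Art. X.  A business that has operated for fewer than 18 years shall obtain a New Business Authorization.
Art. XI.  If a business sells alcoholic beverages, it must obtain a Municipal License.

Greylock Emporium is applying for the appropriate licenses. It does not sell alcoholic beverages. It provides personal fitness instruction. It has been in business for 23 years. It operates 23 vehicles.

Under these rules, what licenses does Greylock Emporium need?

Art. I. vehicles 23 ≤ 33 → Operating Certificate not required.
Art. II. years in business 23 < 29; provides personal fitness instruction → Annual Permit not required.
Art. III. vehicles 23 ≥ 15; years in business 23 ≤ 29; does not sell alcoholic beverages → Fleet Permit not required.
Art. IV. years in business 23 ≤ 28; provides personal fitness instruction; does not sell alcoholic beverages → Regulatory Registration not required.
Art. V. does not sell alcoholic beverages → Liquor Permit not required.
Art. VI. vehicles 23 > 16; years in business 23 ≥ 18 → General Business Authorization not required.
Art. VII. vehicles 23 ≥ 2 → Municipal Registration not required.
Art. VIII. does not sell alcoholic beverages → Trade Permit not required.
Art. IX. vehicles 23 > 22 → General Business Certificate not required.
Art. X. years in business 23 ≥ 18 → New Business Authorization not required.
Art. XI. does not sell alcoholic beverages → Municipal License not required.

None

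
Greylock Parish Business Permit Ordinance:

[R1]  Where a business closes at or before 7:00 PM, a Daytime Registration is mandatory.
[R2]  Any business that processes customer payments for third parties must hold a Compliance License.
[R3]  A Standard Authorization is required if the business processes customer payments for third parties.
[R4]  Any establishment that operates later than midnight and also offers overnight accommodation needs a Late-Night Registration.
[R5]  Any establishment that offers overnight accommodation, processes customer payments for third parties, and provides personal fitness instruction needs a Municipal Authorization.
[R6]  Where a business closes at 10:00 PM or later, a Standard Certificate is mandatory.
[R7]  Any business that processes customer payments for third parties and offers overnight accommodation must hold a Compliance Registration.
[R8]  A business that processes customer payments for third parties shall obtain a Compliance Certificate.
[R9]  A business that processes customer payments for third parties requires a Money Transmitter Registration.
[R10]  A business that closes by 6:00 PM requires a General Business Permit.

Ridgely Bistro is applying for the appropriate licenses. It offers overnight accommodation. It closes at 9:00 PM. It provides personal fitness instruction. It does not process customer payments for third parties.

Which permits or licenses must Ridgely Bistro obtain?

[R1] closes 9:00 PM, after 7:00 PM → Daytime Registration not required.
[R2] does not process customer payments for third parties → Compliance License not required.
[R3] does not process customer payments for third parties → Standard Authorization not required.
[R4] closes 9:00 PM, at/before midnight; offers overnight accommodation → Late-Night Registration not required.
[R5] offers overnight accommodation; does not process customer payments for third parties; provides personal fitness instruction → Municipal Authorization not required.
[R6] closes 9:00 PM, at/before 10:00 PM → Standard Certificate not required.
[R7] does not process customer payments for third parties; offers overnight accommodation → Compliance Registration not required.
[R8] does not process customer payments for third parties → Compliance Certificate not required.
[R9] does not process customer payments for third parties → Money Transmitter Registration not required.
[R10] closes 9:00 PM, after 6:00 PM → General Business Permit not required.

None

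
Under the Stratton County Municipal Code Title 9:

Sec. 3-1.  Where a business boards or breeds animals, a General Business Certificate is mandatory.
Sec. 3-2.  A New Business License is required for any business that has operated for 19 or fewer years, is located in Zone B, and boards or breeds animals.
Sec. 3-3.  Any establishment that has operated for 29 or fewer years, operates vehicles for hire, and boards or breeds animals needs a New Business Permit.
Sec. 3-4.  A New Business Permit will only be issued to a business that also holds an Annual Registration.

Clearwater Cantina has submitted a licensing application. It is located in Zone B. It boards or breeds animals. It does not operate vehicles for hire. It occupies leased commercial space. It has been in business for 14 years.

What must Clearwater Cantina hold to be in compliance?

General Business Certificate, New Business License

Sec. 3-1. boards or breeds animals → General Business Certificate required.
Sec. 3-2. years in business 14 ≤ 19; is located in Zone B; boards or breeds animals → New Business License required.
Sec. 3-3. years in business 14 ≤ 29; does not operate vehicles for hire; boards or breeds animals → New Business Permit not required.
Sec. 3-4. New Business Permit is not required → no effect.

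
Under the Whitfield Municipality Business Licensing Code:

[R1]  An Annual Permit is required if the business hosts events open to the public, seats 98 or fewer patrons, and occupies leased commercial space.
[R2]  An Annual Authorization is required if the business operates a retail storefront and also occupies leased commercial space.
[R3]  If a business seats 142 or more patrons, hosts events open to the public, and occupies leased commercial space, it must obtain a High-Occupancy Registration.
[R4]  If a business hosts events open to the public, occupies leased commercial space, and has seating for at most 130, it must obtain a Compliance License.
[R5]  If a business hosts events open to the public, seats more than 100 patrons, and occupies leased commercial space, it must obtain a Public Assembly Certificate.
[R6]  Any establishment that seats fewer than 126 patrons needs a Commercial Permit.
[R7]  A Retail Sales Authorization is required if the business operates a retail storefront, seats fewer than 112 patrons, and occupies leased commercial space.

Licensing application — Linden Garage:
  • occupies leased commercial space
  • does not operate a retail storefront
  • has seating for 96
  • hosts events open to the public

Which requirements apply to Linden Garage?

Annual Permit, Commercial Permit, Compliance License

[R1] hosts events open to the public; seating 96 ≤ 98; occupies leased commercial space → Annual Permit required.
[R2] does not operate a retail storefront; occupies leased commercial space → Annual Authorization not required.
[R3] seating 96 < 142; hosts events open to the public; occupies leased commercial space → High-Occupancy Registration not required.
[R4] hosts events open to the public; occupies leased commercial space; seating 96 ≤ 130 → Compliance License required.
[R5] hosts events open to the public; seating 96 ≤ 100; occupies leased commercial space → Public Assembly Certificate not required.
[R6] seating 96 < 126 → Commercial Permit required.
[R7] does not operate a retail storefront; seating 96 < 112; occupies leased commercial space → Retail Sales Authorization not required.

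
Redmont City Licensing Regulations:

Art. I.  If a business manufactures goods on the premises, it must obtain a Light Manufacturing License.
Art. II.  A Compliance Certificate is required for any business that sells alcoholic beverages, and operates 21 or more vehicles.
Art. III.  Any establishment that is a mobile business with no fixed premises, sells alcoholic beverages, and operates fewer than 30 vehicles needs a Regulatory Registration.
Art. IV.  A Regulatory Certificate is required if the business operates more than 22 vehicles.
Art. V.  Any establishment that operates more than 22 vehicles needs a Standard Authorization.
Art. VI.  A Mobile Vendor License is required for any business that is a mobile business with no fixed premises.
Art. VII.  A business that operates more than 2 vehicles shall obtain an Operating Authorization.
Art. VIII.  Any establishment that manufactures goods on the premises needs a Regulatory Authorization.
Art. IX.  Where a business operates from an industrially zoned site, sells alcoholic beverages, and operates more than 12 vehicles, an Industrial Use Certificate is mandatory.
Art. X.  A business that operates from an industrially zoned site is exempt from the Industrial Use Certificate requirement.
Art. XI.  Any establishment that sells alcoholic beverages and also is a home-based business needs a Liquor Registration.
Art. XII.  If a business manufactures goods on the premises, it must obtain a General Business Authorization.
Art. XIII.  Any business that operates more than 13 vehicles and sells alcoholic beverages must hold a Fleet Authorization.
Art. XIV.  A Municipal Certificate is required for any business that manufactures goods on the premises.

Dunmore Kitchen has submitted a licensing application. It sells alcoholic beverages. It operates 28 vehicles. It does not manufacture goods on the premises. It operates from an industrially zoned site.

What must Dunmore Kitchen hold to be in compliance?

Art. I. does not manufacture goods on the premises → Light Manufacturing License not required.
Art. II. sells alcoholic beverages; vehicles 28 ≥ 21 → Compliance Certificate required.
Art. III. operates from an industrially zoned site (not: is a mobile business with no fixed premises); sells alcoholic beverages; vehicles 28 < 30 → Regulatory Registration not required.
Art. IV. vehicles 28 > 22 → Regulatory Certificate required.
Art. V. vehicles 28 > 22 → Standard Authorization required.
Art. VI. operates from an industrially zoned site (not: is a mobile business with no fixed premises) → Mobile Vendor License not required.
Art. VII. vehicles 28 > 2 → Operating Authorization required.
Art. VIII. does not manufacture goods on the premises → Regulatory Authorization not required.
Art. IX. operates from an industrially zoned site; sells alcoholic beverages; vehicles 28 > 12 → Industrial Use Certificate required.
Art. X. operates from an industrially zoned site → exempt from Industrial Use Certificate.
Art. XI. sells alcoholic beverages; operates from an industrially zoned site (not: is a home-based business) → Liquor Registration not required.
Art. XII. does not manufacture goods on the premises → General Business Authorization not required.
Art. XIII. vehicles 28 > 13; sells alcoholic beverages → Fleet Authorization required.
Art. XIV. does not manufacture goods on the premises → Municipal Certificate not required.

Compliance Certificate, Fleet Authorization, Operating Authorization, Regulatory Certificate, Standard Authorization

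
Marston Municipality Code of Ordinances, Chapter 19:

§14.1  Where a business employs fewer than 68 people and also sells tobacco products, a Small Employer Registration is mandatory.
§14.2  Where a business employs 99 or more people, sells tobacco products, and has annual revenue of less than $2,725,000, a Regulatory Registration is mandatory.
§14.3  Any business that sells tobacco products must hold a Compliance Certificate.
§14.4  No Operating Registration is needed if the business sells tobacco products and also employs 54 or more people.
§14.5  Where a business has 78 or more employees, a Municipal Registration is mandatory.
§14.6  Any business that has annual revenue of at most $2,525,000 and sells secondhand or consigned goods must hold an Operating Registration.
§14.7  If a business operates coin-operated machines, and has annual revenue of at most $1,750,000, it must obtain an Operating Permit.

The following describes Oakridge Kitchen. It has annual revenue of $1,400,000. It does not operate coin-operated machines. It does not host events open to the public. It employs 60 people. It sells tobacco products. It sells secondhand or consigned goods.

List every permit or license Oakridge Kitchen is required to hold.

Compliance Certificate, Small Employer Registration

§14.1 employees 60 < 68; sells tobacco products → Small Employer Registration required.
§14.2 employees 60 < 99; sells tobacco products; revenue $1,400,000 < $2,725,000 → Regulatory Registration not required.
§14.3 sells tobacco products → Compliance Certificate required.
§14.4 sells tobacco products; employees 60 ≥ 54 → exempt from Operating Registration.
§14.5 employees 60 < 78 → Municipal Registration not required.
§14.6 revenue $1,400,000 ≤ $2,525,000; sells secondhand or consigned goods → Operating Registration required.
§14.7 does not operate coin-operated machines; revenue $1,400,000 ≤ $1,750,000 → Operating Permit not required.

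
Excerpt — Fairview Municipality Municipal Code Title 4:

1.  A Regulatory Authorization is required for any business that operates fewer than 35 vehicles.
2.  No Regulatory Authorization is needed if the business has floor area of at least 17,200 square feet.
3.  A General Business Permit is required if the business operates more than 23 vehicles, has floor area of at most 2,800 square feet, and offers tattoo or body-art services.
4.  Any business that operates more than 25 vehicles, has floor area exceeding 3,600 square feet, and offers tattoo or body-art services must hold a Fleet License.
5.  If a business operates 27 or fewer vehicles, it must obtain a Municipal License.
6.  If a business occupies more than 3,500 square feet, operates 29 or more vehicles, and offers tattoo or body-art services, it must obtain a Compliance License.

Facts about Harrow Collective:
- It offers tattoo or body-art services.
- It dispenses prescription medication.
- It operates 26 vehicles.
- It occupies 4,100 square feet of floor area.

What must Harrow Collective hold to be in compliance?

1. vehicles 26 < 35 → Regulatory Authorization required.
2. floor area 4,100 square feet < 17,200 square feet → Regulatory Authorization exemption does not apply.
3. vehicles 26 > 23; floor area 4,100 square feet > 2,800 square feet; offers tattoo or body-art services → General Business Permit not required.
4. vehicles 26 > 25; floor area 4,100 square feet > 3,600 square feet; offers tattoo or body-art services → Fleet License required.
5. vehicles 26 ≤ 27 → Municipal License required.
6. floor area 4,100 square feet > 3,500 square feet; vehicles 26 < 29; offers tattoo or body-art services → Compliance License not required.

Fleet License, Municipal License, Regulatory Authorization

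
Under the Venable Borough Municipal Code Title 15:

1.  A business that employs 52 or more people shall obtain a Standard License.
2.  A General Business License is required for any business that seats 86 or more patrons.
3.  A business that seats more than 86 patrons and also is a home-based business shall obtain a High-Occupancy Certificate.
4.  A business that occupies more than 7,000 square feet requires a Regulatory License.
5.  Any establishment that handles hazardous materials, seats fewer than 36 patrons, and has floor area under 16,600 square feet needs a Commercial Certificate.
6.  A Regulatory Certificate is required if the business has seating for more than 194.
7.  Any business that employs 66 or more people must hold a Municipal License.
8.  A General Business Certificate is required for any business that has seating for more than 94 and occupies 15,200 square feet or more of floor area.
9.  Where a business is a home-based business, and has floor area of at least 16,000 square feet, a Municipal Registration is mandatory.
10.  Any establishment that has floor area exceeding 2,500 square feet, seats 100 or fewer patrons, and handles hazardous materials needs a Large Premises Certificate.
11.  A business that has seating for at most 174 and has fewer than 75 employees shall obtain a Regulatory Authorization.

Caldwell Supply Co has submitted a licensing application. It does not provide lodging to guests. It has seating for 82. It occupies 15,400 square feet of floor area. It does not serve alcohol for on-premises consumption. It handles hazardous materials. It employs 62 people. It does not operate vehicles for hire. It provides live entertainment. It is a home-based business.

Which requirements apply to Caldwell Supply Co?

1. employees 62 ≥ 52 → Standard License required.
2. seating 82 < 86 → General Business License not required.
3. seating 82 ≤ 86; is a home-based business → High-Occupancy Certificate not required.
4. floor area 15,400 square feet > 7,000 square feet → Regulatory License required.
5. handles hazardous materials; seating 82 ≥ 36; floor area 15,400 square feet < 16,600 square feet → Commercial Certificate not required.
6. seating 82 ≤ 194 → Regulatory Certificate not required.
7. employees 62 < 66 → Municipal License not required.
8. seating 82 ≤ 94; floor area 15,400 square feet ≥ 15,200 square feet → General Business Certificate not required.
9. is a home-based business; floor area 15,400 square feet < 16,000 square feet → Municipal Registration not required.
10. floor area 15,400 square feet > 2,500 square feet; seating 82 ≤ 100; handles hazardous materials → Large Premises Certificate required.
11. seating 82 ≤ 174; employees 62 < 75 → Regulatory Authorization required.

Large Premises Certificate, Regulatory Authorization, Regulatory License, Standard License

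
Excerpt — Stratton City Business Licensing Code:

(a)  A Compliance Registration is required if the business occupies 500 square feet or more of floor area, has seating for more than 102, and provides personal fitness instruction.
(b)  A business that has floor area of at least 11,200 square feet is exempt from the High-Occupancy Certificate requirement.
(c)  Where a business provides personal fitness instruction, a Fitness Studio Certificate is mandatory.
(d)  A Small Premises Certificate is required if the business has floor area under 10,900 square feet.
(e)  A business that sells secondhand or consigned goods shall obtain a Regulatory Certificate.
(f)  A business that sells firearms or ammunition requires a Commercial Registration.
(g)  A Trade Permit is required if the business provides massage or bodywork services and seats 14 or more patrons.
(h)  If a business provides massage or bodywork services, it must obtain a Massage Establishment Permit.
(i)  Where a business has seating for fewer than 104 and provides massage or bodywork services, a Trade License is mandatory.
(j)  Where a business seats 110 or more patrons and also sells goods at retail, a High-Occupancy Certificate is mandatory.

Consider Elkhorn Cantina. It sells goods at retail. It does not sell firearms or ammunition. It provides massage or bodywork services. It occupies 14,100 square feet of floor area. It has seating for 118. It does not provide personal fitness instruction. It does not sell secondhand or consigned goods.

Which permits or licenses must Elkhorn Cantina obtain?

(a) floor area 14,100 square feet ≥ 500 square feet; seating 118 > 102; does not provide personal fitness instruction → Compliance Registration not required.
(b) floor area 14,100 square feet ≥ 11,200 square feet → exempt from High-Occupancy Certificate.
(c) does not provide personal fitness instruction → Fitness Studio Certificate not required.
(d) floor area 14,100 square feet ≥ 10,900 square feet → Small Premises Certificate not required.
(e) does not sell secondhand or consigned goods → Regulatory Certificate not required.
(f) does not sell firearms or ammunition → Commercial Registration not required.
(g) provides massage or bodywork services; seating 118 ≥ 14 → Trade Permit required.
(h) provides massage or bodywork services → Massage Establishment Permit required.
(i) seating 118 ≥ 104; provides massage or bodywork services → Trade License not required.
(j) seating 118 ≥ 110; sells goods at retail → High-Occupancy Certificate required.

Massage Establishment Permit, Trade Permit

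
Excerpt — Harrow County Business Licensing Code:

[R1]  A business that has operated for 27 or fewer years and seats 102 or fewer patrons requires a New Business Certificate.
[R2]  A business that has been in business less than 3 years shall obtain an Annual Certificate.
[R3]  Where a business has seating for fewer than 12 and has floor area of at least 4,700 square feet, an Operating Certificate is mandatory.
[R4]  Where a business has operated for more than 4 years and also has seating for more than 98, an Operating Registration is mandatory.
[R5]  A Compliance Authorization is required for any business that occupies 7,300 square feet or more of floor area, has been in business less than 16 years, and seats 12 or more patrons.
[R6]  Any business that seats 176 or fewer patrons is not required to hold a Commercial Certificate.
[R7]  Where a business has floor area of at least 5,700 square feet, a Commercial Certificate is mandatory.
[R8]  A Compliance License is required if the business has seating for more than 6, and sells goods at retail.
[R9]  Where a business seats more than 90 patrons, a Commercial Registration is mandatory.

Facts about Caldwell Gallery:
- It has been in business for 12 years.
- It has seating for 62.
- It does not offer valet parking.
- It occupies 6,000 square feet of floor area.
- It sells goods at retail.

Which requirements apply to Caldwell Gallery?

[R1] years in business 12 ≤ 27; seating 62 ≤ 102 → New Business Certificate required.
[R2] years in business 12 ≥ 3 → Annual Certificate not required.
[R3] seating 62 ≥ 12; floor area 6,000 square feet ≥ 4,700 square feet → Operating Certificate not required.
[R4] years in business 12 > 4; seating 62 ≤ 98 → Operating Registration not required.
[R5] floor area 6,000 square feet < 7,300 square feet; years in business 12 < 16; seating 62 ≥ 12 → Compliance Authorization not required.
[R6] seating 62 ≤ 176 → exempt from Commercial Certificate.
[R7] floor area 6,000 square feet ≥ 5,700 square feet → Commercial Certificate required.
[R8] seating 62 > 6; sells goods at retail → Compliance License required.
[R9] seating 62 ≤ 90 → Commercial Registration not required.

Compliance License, New Business Certificate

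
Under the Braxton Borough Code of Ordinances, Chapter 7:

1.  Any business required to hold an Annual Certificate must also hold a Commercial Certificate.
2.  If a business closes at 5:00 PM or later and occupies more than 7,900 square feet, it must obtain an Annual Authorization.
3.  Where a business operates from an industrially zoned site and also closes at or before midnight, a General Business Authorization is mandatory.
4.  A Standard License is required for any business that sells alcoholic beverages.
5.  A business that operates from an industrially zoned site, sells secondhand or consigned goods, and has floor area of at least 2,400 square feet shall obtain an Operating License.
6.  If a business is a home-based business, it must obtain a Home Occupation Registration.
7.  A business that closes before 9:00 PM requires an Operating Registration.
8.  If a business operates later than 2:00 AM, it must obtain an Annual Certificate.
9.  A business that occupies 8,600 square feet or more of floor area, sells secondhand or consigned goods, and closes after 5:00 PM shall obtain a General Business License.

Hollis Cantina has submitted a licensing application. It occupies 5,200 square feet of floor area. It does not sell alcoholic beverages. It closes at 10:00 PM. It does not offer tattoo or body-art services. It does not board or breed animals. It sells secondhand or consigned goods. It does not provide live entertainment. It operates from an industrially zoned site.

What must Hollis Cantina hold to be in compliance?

1. Annual Certificate is not required → no effect.
2. closes 10:00 PM, after 5:00 PM; floor area 5,200 square feet ≤ 7,900 square feet → Annual Authorization not required.
3. operates from an industrially zoned site; closes 10:00 PM, at/before midnight → General Business Authorization required.
4. does not sell alcoholic beverages → Standard License not required.
5. operates from an industrially zoned site; sells secondhand or consigned goods; floor area 5,200 square feet ≥ 2,400 square feet → Operating License required.
6. operates from an industrially zoned site (not: is a home-based business) → Home Occupation Registration not required.
7. closes 10:00 PM, after 9:00 PM → Operating Registration not required.
8. closes 10:00 PM, at/before 2:00 AM → Annual Certificate not required.
9. floor area 5,200 square feet < 8,600 square feet; sells secondhand or consigned goods; closes 10:00 PM, after 5:00 PM → General Business License not required.

General Business Authorization, Operating License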